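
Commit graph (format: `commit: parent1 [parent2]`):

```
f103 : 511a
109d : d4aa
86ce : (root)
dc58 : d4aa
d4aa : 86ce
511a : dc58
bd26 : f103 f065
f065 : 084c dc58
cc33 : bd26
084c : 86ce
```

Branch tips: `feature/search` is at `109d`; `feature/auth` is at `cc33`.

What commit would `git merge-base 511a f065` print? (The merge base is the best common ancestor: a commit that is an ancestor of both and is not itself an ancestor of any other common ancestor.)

Ancestors of 511a: {511a, 86ce, d4aa, dc58}.
Ancestors of f065: {084c, 86ce, d4aa, dc58, f065}.
Common ancestors: {86ce, d4aa, dc58}.
Among these, dc58 is not an ancestor of any other common ancestor — it is the merge base.

dc58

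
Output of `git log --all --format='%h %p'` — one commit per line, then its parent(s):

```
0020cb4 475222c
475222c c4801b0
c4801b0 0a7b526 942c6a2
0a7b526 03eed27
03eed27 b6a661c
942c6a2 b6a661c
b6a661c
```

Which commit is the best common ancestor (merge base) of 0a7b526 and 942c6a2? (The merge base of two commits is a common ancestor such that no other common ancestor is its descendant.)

b6a661c

Ancestors of 0a7b526: {03eed27, 0a7b526, b6a661c}.
Ancestors of 942c6a2: {942c6a2, b6a661c}.
Common ancestors: {b6a661c}.
The only common ancestor is b6a661c, so it is the merge base.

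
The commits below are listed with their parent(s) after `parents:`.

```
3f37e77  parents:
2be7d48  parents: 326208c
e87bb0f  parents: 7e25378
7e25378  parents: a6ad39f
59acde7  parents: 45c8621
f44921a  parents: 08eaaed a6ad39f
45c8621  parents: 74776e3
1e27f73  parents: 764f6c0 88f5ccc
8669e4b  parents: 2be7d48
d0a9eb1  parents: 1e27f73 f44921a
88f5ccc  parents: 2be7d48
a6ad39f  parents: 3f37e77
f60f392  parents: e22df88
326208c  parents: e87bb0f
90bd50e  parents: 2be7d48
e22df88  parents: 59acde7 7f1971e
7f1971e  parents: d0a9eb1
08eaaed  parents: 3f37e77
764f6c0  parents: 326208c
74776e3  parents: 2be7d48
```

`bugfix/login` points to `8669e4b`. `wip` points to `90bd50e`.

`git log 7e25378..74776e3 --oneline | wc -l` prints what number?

Reachable from 74776e3: {2be7d48, 326208c, 3f37e77, 74776e3, 7e25378, a6ad39f, e87bb0f}.
Reachable from 7e25378: {3f37e77, 7e25378, a6ad39f}.
In 74776e3's history but not 7e25378's: {2be7d48, 326208c, 74776e3, e87bb0f} — 4 commits.

4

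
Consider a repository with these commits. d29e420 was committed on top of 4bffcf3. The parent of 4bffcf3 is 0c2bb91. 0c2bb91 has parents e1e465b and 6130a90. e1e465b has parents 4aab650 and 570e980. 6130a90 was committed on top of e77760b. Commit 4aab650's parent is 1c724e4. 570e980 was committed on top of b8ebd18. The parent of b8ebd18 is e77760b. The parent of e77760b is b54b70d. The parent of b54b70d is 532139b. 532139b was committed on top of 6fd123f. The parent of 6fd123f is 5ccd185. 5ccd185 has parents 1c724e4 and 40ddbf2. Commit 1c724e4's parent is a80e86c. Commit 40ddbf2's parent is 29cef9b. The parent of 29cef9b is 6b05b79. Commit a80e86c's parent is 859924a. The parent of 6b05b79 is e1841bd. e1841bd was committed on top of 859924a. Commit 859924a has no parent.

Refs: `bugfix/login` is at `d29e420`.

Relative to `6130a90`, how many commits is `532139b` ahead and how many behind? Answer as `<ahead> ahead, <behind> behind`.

Reachable from 532139b: {1c724e4, 29cef9b, 40ddbf2, 532139b, 5ccd185, 6b05b79, 6fd123f, 859924a, a80e86c, e1841bd}.
Reachable from 6130a90: {1c724e4, 29cef9b, 40ddbf2, 532139b, 5ccd185, 6130a90, 6b05b79, 6fd123f, 859924a, a80e86c, b54b70d, e1841bd, e77760b}.
Only in 532139b's history (ahead): {} — 0.
Only in 6130a90's history (behind): {6130a90, b54b70d, e77760b} — 3.

0 ahead, 3 behind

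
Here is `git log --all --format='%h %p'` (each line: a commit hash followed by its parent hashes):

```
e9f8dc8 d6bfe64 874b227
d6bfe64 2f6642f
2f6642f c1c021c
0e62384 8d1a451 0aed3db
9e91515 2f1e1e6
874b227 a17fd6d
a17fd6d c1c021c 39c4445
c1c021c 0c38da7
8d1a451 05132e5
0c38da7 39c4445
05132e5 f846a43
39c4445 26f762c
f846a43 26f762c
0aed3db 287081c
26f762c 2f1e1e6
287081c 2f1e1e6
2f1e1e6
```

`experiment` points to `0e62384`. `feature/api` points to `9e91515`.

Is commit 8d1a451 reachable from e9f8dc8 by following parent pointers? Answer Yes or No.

No

Ancestors of e9f8dc8: {0c38da7, 26f762c, 2f1e1e6, 2f6642f, 39c4445, 874b227, a17fd6d, c1c021c, d6bfe64, e9f8dc8}.
8d1a451 is not in that set, so it is not an ancestor of e9f8dc8.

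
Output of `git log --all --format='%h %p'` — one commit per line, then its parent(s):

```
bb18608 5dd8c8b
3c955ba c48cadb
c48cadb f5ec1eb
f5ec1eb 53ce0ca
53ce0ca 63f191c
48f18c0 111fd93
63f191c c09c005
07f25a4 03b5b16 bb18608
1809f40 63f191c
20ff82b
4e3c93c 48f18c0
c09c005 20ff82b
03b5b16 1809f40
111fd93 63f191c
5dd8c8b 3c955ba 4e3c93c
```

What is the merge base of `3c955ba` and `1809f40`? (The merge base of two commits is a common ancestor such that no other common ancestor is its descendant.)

Ancestors of 3c955ba: {20ff82b, 3c955ba, 53ce0ca, 63f191c, c09c005, c48cadb, f5ec1eb}.
Ancestors of 1809f40: {1809f40, 20ff82b, 63f191c, c09c005}.
Common ancestors: {20ff82b, 63f191c, c09c005}.
Among these, 63f191c is not an ancestor of any other common ancestor — it is the merge base.

63f191c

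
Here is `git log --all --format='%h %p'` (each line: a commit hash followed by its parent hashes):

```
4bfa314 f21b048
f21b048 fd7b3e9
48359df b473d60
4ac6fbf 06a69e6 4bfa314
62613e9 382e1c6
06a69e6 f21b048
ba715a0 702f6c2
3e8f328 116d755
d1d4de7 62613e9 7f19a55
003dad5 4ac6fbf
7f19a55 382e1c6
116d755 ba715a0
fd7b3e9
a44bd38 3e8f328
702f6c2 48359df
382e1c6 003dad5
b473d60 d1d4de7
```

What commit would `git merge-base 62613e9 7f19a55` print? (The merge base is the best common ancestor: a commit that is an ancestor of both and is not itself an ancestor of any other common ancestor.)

Ancestors of 62613e9: {003dad5, 06a69e6, 382e1c6, 4ac6fbf, 4bfa314, 62613e9, f21b048, fd7b3e9}.
Ancestors of 7f19a55: {003dad5, 06a69e6, 382e1c6, 4ac6fbf, 4bfa314, 7f19a55, f21b048, fd7b3e9}.
Common ancestors: {003dad5, 06a69e6, 382e1c6, 4ac6fbf, 4bfa314, f21b048, fd7b3e9}.
Among these, 382e1c6 is not an ancestor of any other common ancestor — it is the merge base.

382e1c6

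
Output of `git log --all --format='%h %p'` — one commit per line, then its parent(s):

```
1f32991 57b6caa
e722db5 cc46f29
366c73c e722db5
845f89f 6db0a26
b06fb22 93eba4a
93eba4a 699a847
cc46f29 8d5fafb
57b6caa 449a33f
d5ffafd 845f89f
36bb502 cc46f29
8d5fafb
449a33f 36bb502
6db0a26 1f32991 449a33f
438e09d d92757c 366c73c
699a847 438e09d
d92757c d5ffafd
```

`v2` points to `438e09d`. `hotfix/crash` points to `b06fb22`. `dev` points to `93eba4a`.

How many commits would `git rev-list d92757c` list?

10

Walking parent pointers from d92757c: reachable set = {1f32991, 36bb502, 449a33f, 57b6caa, 6db0a26, 845f89f, 8d5fafb, cc46f29, d5ffafd, d92757c}.
That is 10 commits.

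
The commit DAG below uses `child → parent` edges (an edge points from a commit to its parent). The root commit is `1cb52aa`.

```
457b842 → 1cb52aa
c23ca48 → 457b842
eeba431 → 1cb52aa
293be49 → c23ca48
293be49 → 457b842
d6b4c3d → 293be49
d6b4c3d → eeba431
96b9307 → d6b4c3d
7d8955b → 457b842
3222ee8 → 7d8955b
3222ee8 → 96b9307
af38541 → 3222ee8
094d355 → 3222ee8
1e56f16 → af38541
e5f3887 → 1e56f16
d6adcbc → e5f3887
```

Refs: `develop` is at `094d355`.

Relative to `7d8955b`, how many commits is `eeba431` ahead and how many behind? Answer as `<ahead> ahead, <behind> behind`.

Reachable from eeba431: {1cb52aa, eeba431}.
Reachable from 7d8955b: {1cb52aa, 457b842, 7d8955b}.
Only in eeba431's history (ahead): {eeba431} — 1.
Only in 7d8955b's history (behind): {457b842, 7d8955b} — 2.

1 ahead, 2 behind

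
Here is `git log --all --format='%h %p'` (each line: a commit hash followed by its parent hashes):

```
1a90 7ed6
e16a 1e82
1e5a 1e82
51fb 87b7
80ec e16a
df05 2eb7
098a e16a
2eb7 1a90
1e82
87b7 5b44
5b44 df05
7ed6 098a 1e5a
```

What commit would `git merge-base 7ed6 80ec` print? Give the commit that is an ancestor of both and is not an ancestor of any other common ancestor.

e16a

Ancestors of 7ed6: {098a, 1e5a, 1e82, 7ed6, e16a}.
Ancestors of 80ec: {1e82, 80ec, e16a}.
Common ancestors: {1e82, e16a}.
Among these, e16a is not an ancestor of any other common ancestor — it is the merge base.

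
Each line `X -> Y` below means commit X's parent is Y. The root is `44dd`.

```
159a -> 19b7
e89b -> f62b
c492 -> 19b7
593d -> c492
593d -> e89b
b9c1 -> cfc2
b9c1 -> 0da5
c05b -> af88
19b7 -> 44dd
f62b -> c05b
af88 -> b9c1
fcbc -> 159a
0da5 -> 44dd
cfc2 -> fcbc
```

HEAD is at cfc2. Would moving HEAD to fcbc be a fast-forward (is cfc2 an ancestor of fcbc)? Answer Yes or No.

No

A fast-forward from cfc2 to fcbc is possible iff cfc2 is an ancestor of fcbc.
Ancestors of fcbc: {159a, 19b7, 44dd, fcbc}.
cfc2 is not among them, so fast-forward is not possible.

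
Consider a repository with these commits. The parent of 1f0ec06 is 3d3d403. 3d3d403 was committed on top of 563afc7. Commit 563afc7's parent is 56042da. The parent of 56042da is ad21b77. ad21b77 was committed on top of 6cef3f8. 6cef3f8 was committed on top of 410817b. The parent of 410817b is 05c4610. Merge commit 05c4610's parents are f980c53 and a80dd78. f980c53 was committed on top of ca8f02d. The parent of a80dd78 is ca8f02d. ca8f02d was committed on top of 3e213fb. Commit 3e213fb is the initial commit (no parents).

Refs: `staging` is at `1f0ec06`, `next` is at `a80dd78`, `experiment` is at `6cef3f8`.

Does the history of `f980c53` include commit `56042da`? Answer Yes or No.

Ancestors of f980c53: {3e213fb, ca8f02d, f980c53}.
56042da is not in that set, so it is not an ancestor of f980c53.

No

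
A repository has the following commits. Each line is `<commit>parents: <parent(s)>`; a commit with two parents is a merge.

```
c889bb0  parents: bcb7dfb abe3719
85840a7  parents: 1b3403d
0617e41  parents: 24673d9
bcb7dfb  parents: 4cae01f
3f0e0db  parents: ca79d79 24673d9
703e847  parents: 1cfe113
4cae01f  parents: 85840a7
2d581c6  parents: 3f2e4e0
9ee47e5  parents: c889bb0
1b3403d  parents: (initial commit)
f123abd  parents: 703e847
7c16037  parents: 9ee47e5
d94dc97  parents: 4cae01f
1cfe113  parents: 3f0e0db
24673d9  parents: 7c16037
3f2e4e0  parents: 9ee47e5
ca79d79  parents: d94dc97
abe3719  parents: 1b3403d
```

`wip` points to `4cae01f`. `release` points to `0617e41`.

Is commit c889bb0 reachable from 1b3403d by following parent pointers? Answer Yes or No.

Ancestors of 1b3403d: {1b3403d}.
c889bb0 is not in that set, so it is not an ancestor of 1b3403d.

No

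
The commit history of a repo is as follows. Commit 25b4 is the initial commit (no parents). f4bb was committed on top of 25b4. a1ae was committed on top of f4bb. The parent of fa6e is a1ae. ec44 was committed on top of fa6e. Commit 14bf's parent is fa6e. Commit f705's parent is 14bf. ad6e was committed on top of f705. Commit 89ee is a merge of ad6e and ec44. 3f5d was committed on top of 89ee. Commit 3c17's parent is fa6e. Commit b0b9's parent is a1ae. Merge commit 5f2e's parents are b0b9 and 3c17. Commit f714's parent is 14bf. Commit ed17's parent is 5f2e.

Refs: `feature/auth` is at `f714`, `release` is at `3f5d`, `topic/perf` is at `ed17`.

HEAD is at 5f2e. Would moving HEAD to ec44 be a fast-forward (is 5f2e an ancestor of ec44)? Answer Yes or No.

No

A fast-forward from 5f2e to ec44 is possible iff 5f2e is an ancestor of ec44.
Ancestors of ec44: {25b4, a1ae, ec44, f4bb, fa6e}.
5f2e is not among them, so fast-forward is not possible.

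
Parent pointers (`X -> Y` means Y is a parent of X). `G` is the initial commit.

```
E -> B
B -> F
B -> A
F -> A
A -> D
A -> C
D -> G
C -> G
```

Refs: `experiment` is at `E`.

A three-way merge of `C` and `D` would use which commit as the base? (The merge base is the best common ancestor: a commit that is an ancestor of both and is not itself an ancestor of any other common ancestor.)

Ancestors of C: {C, G}.
Ancestors of D: {D, G}.
Common ancestors: {G}.
The only common ancestor is G, so it is the merge base.

G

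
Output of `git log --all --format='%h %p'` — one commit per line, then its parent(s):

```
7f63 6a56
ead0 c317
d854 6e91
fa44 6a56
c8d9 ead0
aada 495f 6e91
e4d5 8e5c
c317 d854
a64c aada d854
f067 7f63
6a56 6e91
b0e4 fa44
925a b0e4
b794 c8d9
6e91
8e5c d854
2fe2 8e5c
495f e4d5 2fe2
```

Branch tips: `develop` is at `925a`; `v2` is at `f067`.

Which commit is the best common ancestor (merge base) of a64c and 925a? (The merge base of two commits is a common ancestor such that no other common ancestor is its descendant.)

Ancestors of a64c: {2fe2, 495f, 6e91, 8e5c, a64c, aada, d854, e4d5}.
Ancestors of 925a: {6a56, 6e91, 925a, b0e4, fa44}.
Common ancestors: {6e91}.
The only common ancestor is 6e91, so it is the merge base.

6e91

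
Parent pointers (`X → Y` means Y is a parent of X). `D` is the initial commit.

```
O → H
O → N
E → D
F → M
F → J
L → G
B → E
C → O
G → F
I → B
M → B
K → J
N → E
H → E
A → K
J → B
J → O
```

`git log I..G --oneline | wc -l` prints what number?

Reachable from G: {B, D, E, F, G, H, J, M, N, O}.
Reachable from I: {B, D, E, I}.
In G's history but not I's: {F, G, H, J, M, N, O} — 7 commits.

7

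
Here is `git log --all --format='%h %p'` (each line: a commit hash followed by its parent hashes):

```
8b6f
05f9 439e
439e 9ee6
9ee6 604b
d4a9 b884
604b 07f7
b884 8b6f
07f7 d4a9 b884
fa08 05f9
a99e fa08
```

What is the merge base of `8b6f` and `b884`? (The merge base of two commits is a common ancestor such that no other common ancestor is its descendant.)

Ancestors of 8b6f: {8b6f}.
Ancestors of b884: {8b6f, b884}.
Common ancestors: {8b6f}.
The only common ancestor is 8b6f, so it is the merge base.

8b6f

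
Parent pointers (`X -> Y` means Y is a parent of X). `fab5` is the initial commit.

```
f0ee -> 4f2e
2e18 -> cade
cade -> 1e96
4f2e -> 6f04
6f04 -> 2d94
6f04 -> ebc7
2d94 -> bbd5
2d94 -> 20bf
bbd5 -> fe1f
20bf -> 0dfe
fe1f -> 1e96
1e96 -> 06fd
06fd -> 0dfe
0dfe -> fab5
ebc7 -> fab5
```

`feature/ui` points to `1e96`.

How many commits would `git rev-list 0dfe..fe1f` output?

3

Reachable from fe1f: {06fd, 0dfe, 1e96, fab5, fe1f}.
Reachable from 0dfe: {0dfe, fab5}.
In fe1f's history but not 0dfe's: {06fd, 1e96, fe1f} — 3 commits.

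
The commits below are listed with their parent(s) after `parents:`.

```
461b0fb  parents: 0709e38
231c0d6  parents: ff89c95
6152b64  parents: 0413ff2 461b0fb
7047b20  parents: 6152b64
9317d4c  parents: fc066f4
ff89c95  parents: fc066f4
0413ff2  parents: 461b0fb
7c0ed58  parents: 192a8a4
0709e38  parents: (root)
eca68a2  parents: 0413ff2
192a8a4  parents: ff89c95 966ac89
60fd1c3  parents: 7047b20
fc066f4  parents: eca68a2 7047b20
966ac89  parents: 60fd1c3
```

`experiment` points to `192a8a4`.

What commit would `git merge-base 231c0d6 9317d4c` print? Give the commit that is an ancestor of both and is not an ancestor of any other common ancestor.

Ancestors of 231c0d6: {0413ff2, 0709e38, 231c0d6, 461b0fb, 6152b64, 7047b20, eca68a2, fc066f4, ff89c95}.
Ancestors of 9317d4c: {0413ff2, 0709e38, 461b0fb, 6152b64, 7047b20, 9317d4c, eca68a2, fc066f4}.
Common ancestors: {0413ff2, 0709e38, 461b0fb, 6152b64, 7047b20, eca68a2, fc066f4}.
Among these, fc066f4 is not an ancestor of any other common ancestor — it is the merge base.

fc066f4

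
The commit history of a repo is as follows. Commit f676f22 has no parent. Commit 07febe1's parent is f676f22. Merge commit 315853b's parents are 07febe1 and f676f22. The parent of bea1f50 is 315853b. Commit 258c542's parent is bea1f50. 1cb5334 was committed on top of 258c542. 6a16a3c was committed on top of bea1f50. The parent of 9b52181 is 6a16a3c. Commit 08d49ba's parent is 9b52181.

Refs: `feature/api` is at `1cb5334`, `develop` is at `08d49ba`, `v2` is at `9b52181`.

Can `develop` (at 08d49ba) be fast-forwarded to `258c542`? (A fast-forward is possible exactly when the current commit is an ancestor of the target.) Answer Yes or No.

A fast-forward from 08d49ba to 258c542 is possible iff 08d49ba is an ancestor of 258c542.
Ancestors of 258c542: {07febe1, 258c542, 315853b, bea1f50, f676f22}.
08d49ba is not among them, so fast-forward is not possible.

No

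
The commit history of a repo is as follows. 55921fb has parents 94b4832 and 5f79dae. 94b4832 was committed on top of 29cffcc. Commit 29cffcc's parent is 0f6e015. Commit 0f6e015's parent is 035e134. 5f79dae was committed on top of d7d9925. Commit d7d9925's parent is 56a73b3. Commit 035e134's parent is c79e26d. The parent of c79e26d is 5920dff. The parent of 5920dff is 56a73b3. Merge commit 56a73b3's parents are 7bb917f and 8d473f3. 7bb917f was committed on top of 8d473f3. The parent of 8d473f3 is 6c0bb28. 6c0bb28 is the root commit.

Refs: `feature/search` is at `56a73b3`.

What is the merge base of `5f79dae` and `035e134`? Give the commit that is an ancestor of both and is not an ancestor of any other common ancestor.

Ancestors of 5f79dae: {56a73b3, 5f79dae, 6c0bb28, 7bb917f, 8d473f3, d7d9925}.
Ancestors of 035e134: {035e134, 56a73b3, 5920dff, 6c0bb28, 7bb917f, 8d473f3, c79e26d}.
Common ancestors: {56a73b3, 6c0bb28, 7bb917f, 8d473f3}.
Among these, 56a73b3 is not an ancestor of any other common ancestor — it is the merge base.

56a73b3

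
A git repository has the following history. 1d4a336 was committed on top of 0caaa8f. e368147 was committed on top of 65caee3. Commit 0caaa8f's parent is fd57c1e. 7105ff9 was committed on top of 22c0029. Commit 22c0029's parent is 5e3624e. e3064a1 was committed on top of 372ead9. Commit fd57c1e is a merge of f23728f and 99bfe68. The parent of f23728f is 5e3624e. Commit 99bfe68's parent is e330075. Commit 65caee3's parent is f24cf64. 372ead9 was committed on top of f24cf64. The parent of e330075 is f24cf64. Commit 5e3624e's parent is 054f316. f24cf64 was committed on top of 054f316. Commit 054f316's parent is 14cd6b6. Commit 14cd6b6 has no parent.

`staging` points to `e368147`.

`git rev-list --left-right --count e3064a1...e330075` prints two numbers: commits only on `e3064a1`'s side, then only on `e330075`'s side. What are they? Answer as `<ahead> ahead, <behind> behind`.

Reachable from e3064a1: {054f316, 14cd6b6, 372ead9, e3064a1, f24cf64}.
Reachable from e330075: {054f316, 14cd6b6, e330075, f24cf64}.
Only in e3064a1's history (ahead): {372ead9, e3064a1} — 2.
Only in e330075's history (behind): {e330075} — 1.

2 ahead, 1 behind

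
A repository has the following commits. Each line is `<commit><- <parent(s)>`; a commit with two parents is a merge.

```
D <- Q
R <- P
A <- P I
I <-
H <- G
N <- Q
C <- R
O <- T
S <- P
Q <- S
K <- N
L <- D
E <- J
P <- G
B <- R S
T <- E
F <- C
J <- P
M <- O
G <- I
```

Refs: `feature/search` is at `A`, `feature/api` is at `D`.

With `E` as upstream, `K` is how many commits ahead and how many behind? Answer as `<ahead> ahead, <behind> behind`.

4 ahead, 2 behind

Reachable from K: {G, I, K, N, P, Q, S}.
Reachable from E: {E, G, I, J, P}.
Only in K's history (ahead): {K, N, Q, S} — 4.
Only in E's history (behind): {E, J} — 2.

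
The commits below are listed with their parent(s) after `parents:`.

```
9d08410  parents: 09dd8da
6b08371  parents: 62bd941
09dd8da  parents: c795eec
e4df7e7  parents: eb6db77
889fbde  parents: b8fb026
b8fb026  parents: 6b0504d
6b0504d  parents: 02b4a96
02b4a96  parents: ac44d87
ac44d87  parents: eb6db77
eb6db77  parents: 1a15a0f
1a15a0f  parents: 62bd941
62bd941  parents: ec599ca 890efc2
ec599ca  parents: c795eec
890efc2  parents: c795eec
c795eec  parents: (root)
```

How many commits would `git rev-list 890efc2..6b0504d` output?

7

Reachable from 6b0504d: {02b4a96, 1a15a0f, 62bd941, 6b0504d, 890efc2, ac44d87, c795eec, eb6db77, ec599ca}.
Reachable from 890efc2: {890efc2, c795eec}.
In 6b0504d's history but not 890efc2's: {02b4a96, 1a15a0f, 62bd941, 6b0504d, ac44d87, eb6db77, ec599ca} — 7 commits.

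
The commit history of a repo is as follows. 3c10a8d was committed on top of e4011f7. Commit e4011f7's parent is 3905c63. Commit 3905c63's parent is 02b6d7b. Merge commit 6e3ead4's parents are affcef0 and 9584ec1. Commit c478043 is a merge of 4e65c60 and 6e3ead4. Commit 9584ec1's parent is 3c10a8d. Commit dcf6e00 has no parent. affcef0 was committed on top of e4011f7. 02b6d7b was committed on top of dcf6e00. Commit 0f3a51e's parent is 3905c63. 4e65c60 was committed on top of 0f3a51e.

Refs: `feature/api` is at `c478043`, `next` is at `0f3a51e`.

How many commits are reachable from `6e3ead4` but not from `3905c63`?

5

Reachable from 6e3ead4: {02b6d7b, 3905c63, 3c10a8d, 6e3ead4, 9584ec1, affcef0, dcf6e00, e4011f7}.
Reachable from 3905c63: {02b6d7b, 3905c63, dcf6e00}.
In 6e3ead4's history but not 3905c63's: {3c10a8d, 6e3ead4, 9584ec1, affcef0, e4011f7} — 5 commits.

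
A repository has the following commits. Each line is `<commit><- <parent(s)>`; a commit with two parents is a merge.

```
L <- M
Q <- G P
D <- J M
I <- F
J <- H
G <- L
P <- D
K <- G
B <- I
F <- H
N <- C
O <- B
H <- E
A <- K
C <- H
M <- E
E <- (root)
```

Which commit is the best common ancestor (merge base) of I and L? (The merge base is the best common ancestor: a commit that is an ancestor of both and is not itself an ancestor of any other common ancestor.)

E

Ancestors of I: {E, F, H, I}.
Ancestors of L: {E, L, M}.
Common ancestors: {E}.
The only common ancestor is E, so it is the merge base.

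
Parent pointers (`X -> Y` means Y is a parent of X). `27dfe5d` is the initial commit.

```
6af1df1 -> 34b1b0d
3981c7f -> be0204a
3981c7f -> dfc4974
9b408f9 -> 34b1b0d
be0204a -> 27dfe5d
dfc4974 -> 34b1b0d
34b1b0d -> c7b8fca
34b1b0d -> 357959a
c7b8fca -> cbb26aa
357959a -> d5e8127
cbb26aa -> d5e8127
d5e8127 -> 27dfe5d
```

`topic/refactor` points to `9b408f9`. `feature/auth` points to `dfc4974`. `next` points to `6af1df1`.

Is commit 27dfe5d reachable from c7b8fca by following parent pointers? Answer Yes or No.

Ancestors of c7b8fca (commits reachable by following parents): {27dfe5d, c7b8fca, cbb26aa, d5e8127}.
27dfe5d is in that set, so it is an ancestor of c7b8fca.

Yes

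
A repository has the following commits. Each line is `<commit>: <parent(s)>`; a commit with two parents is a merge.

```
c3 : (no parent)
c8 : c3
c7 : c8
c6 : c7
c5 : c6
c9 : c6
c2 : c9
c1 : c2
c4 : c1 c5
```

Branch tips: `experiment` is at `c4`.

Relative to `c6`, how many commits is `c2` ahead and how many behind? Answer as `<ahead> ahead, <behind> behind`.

Reachable from c2: {c2, c3, c6, c7, c8, c9}.
Reachable from c6: {c3, c6, c7, c8}.
Only in c2's history (ahead): {c2, c9} — 2.
Only in c6's history (behind): {} — 0.

2 ahead, 0 behind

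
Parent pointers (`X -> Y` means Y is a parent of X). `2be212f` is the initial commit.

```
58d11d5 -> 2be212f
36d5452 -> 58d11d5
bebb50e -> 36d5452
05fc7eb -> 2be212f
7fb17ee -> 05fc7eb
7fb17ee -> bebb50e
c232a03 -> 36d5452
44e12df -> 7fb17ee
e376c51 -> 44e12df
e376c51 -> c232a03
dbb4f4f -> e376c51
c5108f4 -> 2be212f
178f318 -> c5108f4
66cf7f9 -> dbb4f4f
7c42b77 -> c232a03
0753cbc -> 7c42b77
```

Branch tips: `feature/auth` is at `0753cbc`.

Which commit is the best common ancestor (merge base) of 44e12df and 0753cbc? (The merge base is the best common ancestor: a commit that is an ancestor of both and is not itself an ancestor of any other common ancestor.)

Ancestors of 44e12df: {05fc7eb, 2be212f, 36d5452, 44e12df, 58d11d5, 7fb17ee, bebb50e}.
Ancestors of 0753cbc: {0753cbc, 2be212f, 36d5452, 58d11d5, 7c42b77, c232a03}.
Common ancestors: {2be212f, 36d5452, 58d11d5}.
Among these, 36d5452 is not an ancestor of any other common ancestor — it is the merge base.

36d5452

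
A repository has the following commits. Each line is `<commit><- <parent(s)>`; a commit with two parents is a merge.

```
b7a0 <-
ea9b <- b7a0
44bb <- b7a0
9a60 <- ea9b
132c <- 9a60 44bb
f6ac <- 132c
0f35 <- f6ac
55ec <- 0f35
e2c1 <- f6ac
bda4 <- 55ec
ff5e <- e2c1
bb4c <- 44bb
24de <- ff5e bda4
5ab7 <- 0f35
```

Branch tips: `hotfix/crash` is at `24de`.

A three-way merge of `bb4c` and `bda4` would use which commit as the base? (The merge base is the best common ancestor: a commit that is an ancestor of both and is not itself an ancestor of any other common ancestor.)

Ancestors of bb4c: {44bb, b7a0, bb4c}.
Ancestors of bda4: {0f35, 132c, 44bb, 55ec, 9a60, b7a0, bda4, ea9b, f6ac}.
Common ancestors: {44bb, b7a0}.
Among these, 44bb is not an ancestor of any other common ancestor — it is the merge base.

44bb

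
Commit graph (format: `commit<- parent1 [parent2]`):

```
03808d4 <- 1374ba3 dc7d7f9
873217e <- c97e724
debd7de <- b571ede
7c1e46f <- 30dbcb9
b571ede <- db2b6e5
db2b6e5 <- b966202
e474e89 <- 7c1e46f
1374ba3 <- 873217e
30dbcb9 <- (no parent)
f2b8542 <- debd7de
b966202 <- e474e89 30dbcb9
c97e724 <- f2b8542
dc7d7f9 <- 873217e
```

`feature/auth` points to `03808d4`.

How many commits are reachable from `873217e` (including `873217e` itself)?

10

Walking parent pointers from 873217e: reachable set = {30dbcb9, 7c1e46f, 873217e, b571ede, b966202, c97e724, db2b6e5, debd7de, e474e89, f2b8542}.
That is 10 commits.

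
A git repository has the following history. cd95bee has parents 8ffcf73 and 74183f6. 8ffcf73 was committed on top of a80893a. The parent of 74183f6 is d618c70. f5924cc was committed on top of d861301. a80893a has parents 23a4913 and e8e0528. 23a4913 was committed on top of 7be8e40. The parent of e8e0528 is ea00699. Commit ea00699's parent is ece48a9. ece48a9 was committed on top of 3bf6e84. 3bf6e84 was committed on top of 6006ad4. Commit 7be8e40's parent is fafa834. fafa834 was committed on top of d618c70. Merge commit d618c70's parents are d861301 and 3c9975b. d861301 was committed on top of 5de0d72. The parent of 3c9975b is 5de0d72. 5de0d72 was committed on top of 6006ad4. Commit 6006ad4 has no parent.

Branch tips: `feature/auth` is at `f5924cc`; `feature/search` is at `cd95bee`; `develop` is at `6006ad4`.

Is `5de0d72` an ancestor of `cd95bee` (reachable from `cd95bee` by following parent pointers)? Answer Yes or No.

Yes

Ancestors of cd95bee (commits reachable by following parents): {23a4913, 3bf6e84, 3c9975b, 5de0d72, 6006ad4, 74183f6, 7be8e40, 8ffcf73, a80893a, cd95bee, d618c70, d861301, e8e0528, ea00699, ece48a9, fafa834}.
5de0d72 is in that set, so it is an ancestor of cd95bee.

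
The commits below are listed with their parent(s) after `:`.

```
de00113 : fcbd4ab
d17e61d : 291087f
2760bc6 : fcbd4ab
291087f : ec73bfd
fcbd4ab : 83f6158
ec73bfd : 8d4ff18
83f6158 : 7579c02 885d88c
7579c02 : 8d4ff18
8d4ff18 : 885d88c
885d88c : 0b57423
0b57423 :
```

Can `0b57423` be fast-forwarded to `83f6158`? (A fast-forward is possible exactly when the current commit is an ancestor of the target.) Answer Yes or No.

A fast-forward from 0b57423 to 83f6158 is possible iff 0b57423 is an ancestor of 83f6158.
Ancestors of 83f6158: {0b57423, 7579c02, 83f6158, 885d88c, 8d4ff18}.
0b57423 is among them, so fast-forward is possible.

Yes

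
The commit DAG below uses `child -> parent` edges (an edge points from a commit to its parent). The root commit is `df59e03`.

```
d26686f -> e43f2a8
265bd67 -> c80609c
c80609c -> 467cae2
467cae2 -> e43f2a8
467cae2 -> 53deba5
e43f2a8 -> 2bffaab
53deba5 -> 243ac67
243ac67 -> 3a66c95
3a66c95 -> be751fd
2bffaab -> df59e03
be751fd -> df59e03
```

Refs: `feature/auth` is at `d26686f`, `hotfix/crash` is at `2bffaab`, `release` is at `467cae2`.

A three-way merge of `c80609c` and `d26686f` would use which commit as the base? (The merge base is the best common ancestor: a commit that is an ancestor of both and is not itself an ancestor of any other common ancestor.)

Ancestors of c80609c: {243ac67, 2bffaab, 3a66c95, 467cae2, 53deba5, be751fd, c80609c, df59e03, e43f2a8}.
Ancestors of d26686f: {2bffaab, d26686f, df59e03, e43f2a8}.
Common ancestors: {2bffaab, df59e03, e43f2a8}.
Among these, e43f2a8 is not an ancestor of any other common ancestor — it is the merge base.

e43f2a8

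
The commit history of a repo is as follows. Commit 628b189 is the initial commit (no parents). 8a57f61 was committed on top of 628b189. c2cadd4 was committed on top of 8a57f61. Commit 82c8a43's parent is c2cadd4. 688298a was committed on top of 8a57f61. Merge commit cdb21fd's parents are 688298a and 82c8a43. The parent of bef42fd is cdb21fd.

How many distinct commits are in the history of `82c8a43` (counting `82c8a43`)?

Walking parent pointers from 82c8a43: reachable set = {628b189, 82c8a43, 8a57f61, c2cadd4}.
That is 4 commits.

4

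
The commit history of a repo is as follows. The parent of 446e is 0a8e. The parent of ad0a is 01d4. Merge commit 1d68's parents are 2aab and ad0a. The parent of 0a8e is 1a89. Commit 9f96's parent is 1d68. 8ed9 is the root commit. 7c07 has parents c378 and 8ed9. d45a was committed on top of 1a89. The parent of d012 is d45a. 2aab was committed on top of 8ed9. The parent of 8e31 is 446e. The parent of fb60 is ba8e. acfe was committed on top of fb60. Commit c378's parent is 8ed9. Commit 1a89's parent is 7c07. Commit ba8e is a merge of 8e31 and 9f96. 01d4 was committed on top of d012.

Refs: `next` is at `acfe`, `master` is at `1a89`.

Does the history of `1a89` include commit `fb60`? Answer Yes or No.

Ancestors of 1a89: {1a89, 7c07, 8ed9, c378}.
fb60 is not in that set, so it is not an ancestor of 1a89.

No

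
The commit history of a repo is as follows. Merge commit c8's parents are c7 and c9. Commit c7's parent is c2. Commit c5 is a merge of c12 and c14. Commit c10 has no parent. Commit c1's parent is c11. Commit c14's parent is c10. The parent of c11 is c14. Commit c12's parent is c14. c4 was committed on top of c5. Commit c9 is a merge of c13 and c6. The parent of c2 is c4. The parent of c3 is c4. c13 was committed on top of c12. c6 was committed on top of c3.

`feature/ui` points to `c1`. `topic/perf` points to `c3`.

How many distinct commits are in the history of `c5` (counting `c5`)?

4

Walking parent pointers from c5: reachable set = {c10, c12, c14, c5}.
That is 4 commits.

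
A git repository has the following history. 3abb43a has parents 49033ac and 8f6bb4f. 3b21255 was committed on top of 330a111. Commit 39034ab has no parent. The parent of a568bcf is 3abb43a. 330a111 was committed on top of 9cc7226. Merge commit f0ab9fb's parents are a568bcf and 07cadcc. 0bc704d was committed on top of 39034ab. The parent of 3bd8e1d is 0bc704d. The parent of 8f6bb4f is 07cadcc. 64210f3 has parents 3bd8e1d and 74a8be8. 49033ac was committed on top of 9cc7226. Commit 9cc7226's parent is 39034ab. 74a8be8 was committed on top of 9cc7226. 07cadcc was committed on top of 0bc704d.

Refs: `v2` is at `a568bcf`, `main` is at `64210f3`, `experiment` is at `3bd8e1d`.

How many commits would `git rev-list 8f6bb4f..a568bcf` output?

4

Reachable from a568bcf: {07cadcc, 0bc704d, 39034ab, 3abb43a, 49033ac, 8f6bb4f, 9cc7226, a568bcf}.
Reachable from 8f6bb4f: {07cadcc, 0bc704d, 39034ab, 8f6bb4f}.
In a568bcf's history but not 8f6bb4f's: {3abb43a, 49033ac, 9cc7226, a568bcf} — 4 commits.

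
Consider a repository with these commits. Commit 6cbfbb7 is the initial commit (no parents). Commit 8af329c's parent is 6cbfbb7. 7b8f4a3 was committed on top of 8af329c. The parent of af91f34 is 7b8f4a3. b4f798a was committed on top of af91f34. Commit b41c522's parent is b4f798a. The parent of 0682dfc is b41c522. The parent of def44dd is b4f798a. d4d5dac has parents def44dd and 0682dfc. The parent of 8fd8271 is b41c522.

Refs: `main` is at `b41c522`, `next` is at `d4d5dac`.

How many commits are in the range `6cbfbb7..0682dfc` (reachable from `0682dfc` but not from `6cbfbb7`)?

6

Reachable from 0682dfc: {0682dfc, 6cbfbb7, 7b8f4a3, 8af329c, af91f34, b41c522, b4f798a}.
Reachable from 6cbfbb7: {6cbfbb7}.
In 0682dfc's history but not 6cbfbb7's: {0682dfc, 7b8f4a3, 8af329c, af91f34, b41c522, b4f798a} — 6 commits.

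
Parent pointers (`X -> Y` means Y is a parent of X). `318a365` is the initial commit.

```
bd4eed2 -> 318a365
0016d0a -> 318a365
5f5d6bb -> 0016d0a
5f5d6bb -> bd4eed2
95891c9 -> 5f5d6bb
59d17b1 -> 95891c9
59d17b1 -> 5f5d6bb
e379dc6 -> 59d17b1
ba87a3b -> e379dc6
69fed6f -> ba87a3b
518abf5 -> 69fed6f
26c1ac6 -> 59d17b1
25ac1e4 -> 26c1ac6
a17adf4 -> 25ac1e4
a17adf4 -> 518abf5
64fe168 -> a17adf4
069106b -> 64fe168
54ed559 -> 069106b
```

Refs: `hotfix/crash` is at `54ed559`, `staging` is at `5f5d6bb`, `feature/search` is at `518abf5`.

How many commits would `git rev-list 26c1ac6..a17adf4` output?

6

Reachable from a17adf4: {0016d0a, 25ac1e4, 26c1ac6, 318a365, 518abf5, 59d17b1, 5f5d6bb, 69fed6f, 95891c9, a17adf4, ba87a3b, bd4eed2, e379dc6}.
Reachable from 26c1ac6: {0016d0a, 26c1ac6, 318a365, 59d17b1, 5f5d6bb, 95891c9, bd4eed2}.
In a17adf4's history but not 26c1ac6's: {25ac1e4, 518abf5, 69fed6f, a17adf4, ba87a3b, e379dc6} — 6 commits.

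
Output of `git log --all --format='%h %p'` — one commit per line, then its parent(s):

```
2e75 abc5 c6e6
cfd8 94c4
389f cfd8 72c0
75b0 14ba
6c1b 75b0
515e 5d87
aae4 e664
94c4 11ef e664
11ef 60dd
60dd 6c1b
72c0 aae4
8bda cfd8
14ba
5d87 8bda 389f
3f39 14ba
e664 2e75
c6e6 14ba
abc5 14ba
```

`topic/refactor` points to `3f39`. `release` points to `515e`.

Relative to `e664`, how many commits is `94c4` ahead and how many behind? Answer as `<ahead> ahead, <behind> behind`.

Reachable from 94c4: {11ef, 14ba, 2e75, 60dd, 6c1b, 75b0, 94c4, abc5, c6e6, e664}.
Reachable from e664: {14ba, 2e75, abc5, c6e6, e664}.
Only in 94c4's history (ahead): {11ef, 60dd, 6c1b, 75b0, 94c4} — 5.
Only in e664's history (behind): {} — 0.

5 ahead, 0 behind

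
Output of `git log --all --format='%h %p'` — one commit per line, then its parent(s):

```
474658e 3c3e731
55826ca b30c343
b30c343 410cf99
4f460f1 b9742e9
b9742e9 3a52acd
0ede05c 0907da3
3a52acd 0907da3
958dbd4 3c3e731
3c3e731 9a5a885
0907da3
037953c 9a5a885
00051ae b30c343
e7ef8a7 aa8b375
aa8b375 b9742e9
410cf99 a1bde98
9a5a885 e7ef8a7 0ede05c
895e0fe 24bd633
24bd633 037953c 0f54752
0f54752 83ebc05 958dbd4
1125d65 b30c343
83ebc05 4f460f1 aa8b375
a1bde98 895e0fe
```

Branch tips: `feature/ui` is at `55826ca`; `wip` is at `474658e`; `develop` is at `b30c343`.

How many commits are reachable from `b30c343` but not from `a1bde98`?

Reachable from b30c343: {037953c, 0907da3, 0ede05c, 0f54752, 24bd633, 3a52acd, 3c3e731, 410cf99, 4f460f1, 83ebc05, 895e0fe, 958dbd4, 9a5a885, a1bde98, aa8b375, b30c343, b9742e9, e7ef8a7}.
Reachable from a1bde98: {037953c, 0907da3, 0ede05c, 0f54752, 24bd633, 3a52acd, 3c3e731, 4f460f1, 83ebc05, 895e0fe, 958dbd4, 9a5a885, a1bde98, aa8b375, b9742e9, e7ef8a7}.
In b30c343's history but not a1bde98's: {410cf99, b30c343} — 2 commits.

2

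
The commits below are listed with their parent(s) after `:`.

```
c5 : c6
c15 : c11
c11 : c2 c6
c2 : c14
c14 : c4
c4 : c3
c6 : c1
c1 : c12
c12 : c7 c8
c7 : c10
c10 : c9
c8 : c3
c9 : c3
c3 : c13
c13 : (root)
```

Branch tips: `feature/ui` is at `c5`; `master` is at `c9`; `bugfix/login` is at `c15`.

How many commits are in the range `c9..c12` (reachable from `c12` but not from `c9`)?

4

Reachable from c12: {c10, c12, c13, c3, c7, c8, c9}.
Reachable from c9: {c13, c3, c9}.
In c12's history but not c9's: {c10, c12, c7, c8} — 4 commits.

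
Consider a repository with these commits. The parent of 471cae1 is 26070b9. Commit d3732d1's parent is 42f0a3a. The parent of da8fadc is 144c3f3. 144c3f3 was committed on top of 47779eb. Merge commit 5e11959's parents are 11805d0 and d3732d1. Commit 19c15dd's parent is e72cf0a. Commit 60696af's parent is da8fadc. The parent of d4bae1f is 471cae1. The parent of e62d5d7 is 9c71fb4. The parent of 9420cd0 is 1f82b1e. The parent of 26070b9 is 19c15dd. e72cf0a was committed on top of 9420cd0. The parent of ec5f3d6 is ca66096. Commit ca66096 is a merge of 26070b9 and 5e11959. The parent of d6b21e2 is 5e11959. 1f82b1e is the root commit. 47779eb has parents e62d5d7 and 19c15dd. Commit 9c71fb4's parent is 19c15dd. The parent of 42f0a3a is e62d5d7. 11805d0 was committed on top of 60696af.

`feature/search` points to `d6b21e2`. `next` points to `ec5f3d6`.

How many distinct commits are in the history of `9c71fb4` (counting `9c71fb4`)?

5

Walking parent pointers from 9c71fb4: reachable set = {19c15dd, 1f82b1e, 9420cd0, 9c71fb4, e72cf0a}.
That is 5 commits.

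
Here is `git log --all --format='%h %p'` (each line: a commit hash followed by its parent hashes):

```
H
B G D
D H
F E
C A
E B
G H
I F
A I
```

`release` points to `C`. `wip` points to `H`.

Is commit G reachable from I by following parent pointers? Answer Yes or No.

Ancestors of I (commits reachable by following parents): {B, D, E, F, G, H, I}.
G is in that set, so it is an ancestor of I.

Yes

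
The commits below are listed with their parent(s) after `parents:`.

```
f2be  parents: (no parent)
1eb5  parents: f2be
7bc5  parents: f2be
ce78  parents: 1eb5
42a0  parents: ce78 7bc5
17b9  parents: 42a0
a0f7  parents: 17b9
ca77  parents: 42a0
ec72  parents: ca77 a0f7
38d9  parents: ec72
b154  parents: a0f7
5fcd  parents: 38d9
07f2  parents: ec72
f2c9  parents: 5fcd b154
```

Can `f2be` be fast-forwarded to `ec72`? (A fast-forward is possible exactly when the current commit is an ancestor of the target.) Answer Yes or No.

Yes

A fast-forward from f2be to ec72 is possible iff f2be is an ancestor of ec72.
Ancestors of ec72: {17b9, 1eb5, 42a0, 7bc5, a0f7, ca77, ce78, ec72, f2be}.
f2be is among them, so fast-forward is possible.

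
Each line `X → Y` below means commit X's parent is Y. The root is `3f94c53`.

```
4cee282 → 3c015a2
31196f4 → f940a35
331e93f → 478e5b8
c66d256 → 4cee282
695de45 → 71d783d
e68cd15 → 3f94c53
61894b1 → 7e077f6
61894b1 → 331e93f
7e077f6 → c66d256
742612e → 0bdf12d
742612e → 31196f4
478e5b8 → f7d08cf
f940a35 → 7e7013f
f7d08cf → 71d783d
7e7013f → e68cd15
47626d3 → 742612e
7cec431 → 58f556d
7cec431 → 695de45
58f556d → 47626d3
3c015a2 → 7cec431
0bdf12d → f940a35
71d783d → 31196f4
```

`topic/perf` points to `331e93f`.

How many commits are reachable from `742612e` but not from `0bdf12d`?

Reachable from 742612e: {0bdf12d, 31196f4, 3f94c53, 742612e, 7e7013f, e68cd15, f940a35}.
Reachable from 0bdf12d: {0bdf12d, 3f94c53, 7e7013f, e68cd15, f940a35}.
In 742612e's history but not 0bdf12d's: {31196f4, 742612e} — 2 commits.

2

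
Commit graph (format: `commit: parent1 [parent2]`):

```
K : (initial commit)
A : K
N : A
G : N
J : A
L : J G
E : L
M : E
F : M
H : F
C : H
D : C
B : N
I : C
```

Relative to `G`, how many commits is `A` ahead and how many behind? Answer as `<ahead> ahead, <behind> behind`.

Reachable from A: {A, K}.
Reachable from G: {A, G, K, N}.
Only in A's history (ahead): {} — 0.
Only in G's history (behind): {G, N} — 2.

0 ahead, 2 behind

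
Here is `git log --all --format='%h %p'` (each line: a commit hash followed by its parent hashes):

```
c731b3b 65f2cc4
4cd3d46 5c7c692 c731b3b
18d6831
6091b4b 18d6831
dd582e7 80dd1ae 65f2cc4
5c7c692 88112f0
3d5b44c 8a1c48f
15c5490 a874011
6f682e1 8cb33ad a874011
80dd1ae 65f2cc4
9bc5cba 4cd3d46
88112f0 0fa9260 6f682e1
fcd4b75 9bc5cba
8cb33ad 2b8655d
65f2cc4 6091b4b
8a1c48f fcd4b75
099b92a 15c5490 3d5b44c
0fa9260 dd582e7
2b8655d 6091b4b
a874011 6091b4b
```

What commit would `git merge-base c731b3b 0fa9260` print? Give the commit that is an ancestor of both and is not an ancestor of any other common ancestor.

Ancestors of c731b3b: {18d6831, 6091b4b, 65f2cc4, c731b3b}.
Ancestors of 0fa9260: {0fa9260, 18d6831, 6091b4b, 65f2cc4, 80dd1ae, dd582e7}.
Common ancestors: {18d6831, 6091b4b, 65f2cc4}.
Among these, 65f2cc4 is not an ancestor of any other common ancestor — it is the merge base.

65f2cc4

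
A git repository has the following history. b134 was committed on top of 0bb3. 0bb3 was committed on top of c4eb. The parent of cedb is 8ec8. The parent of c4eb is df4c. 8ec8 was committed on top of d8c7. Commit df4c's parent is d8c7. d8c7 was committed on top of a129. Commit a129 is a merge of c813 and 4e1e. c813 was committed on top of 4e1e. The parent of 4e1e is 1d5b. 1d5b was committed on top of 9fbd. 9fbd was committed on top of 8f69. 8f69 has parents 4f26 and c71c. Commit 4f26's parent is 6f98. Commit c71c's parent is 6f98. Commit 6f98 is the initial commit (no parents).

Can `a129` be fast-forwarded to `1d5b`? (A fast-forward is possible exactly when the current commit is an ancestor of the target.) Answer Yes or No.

No

A fast-forward from a129 to 1d5b is possible iff a129 is an ancestor of 1d5b.
Ancestors of 1d5b: {1d5b, 4f26, 6f98, 8f69, 9fbd, c71c}.
a129 is not among them, so fast-forward is not possible.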